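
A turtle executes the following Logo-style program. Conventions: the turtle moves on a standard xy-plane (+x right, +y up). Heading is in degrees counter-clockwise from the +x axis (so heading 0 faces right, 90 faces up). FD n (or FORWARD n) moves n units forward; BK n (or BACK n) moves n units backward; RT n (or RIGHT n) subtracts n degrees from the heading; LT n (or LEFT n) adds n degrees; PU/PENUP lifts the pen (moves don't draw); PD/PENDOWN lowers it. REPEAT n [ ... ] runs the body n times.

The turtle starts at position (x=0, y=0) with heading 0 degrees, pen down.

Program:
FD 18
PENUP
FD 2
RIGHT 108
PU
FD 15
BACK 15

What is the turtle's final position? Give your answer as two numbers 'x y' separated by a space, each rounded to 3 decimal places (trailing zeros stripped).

Executing turtle program step by step:
Start: pos=(0,0), heading=0, pen down
FD 18: (0,0) -> (18,0) [heading=0, draw]
PU: pen up
FD 2: (18,0) -> (20,0) [heading=0, move]
RT 108: heading 0 -> 252
PU: pen up
FD 15: (20,0) -> (15.365,-14.266) [heading=252, move]
BK 15: (15.365,-14.266) -> (20,0) [heading=252, move]
Final: pos=(20,0), heading=252, 1 segment(s) drawn

Answer: 20 0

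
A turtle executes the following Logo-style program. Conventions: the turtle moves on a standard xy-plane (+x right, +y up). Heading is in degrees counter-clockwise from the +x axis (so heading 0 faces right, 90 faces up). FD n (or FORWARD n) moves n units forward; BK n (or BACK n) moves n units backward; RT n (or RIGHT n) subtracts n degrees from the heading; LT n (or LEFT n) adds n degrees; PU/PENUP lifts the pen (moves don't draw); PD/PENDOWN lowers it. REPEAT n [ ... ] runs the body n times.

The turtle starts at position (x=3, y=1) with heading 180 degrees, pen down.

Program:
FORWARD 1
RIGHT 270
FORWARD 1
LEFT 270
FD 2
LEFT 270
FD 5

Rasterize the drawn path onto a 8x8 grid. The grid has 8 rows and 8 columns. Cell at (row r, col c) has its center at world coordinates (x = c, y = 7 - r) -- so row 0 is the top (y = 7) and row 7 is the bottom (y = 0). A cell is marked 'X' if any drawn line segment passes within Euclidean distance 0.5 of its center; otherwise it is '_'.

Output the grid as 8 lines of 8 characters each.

Answer: ________
________
X_______
X_______
X_______
X_______
X_XX____
XXX_____

Derivation:
Segment 0: (3,1) -> (2,1)
Segment 1: (2,1) -> (2,0)
Segment 2: (2,0) -> (0,0)
Segment 3: (0,0) -> (0,5)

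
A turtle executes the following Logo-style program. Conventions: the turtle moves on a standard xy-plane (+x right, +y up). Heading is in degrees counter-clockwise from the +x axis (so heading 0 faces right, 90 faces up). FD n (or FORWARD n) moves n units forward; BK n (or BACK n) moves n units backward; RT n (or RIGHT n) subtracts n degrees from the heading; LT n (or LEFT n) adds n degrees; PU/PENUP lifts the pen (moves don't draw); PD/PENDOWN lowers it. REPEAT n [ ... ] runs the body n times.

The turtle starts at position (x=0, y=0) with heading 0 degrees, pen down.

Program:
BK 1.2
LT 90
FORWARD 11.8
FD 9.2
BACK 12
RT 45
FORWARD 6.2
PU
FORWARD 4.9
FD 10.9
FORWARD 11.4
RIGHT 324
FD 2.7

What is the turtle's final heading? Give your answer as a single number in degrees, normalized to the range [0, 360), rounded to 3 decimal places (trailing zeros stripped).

Executing turtle program step by step:
Start: pos=(0,0), heading=0, pen down
BK 1.2: (0,0) -> (-1.2,0) [heading=0, draw]
LT 90: heading 0 -> 90
FD 11.8: (-1.2,0) -> (-1.2,11.8) [heading=90, draw]
FD 9.2: (-1.2,11.8) -> (-1.2,21) [heading=90, draw]
BK 12: (-1.2,21) -> (-1.2,9) [heading=90, draw]
RT 45: heading 90 -> 45
FD 6.2: (-1.2,9) -> (3.184,13.384) [heading=45, draw]
PU: pen up
FD 4.9: (3.184,13.384) -> (6.649,16.849) [heading=45, move]
FD 10.9: (6.649,16.849) -> (14.356,24.556) [heading=45, move]
FD 11.4: (14.356,24.556) -> (22.417,32.617) [heading=45, move]
RT 324: heading 45 -> 81
FD 2.7: (22.417,32.617) -> (22.84,35.284) [heading=81, move]
Final: pos=(22.84,35.284), heading=81, 5 segment(s) drawn

Answer: 81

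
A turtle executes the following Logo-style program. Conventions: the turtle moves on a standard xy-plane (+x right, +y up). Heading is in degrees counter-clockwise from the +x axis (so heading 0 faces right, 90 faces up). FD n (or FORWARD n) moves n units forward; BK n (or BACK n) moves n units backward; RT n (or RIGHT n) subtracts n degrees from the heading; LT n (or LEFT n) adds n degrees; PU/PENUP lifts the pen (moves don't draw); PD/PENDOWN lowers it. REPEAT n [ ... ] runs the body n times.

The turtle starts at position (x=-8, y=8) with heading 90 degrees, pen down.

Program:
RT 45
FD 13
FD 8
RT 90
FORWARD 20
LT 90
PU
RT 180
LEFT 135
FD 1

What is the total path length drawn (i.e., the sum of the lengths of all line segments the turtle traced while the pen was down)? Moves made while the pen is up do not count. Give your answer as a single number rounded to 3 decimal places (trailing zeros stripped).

Answer: 41

Derivation:
Executing turtle program step by step:
Start: pos=(-8,8), heading=90, pen down
RT 45: heading 90 -> 45
FD 13: (-8,8) -> (1.192,17.192) [heading=45, draw]
FD 8: (1.192,17.192) -> (6.849,22.849) [heading=45, draw]
RT 90: heading 45 -> 315
FD 20: (6.849,22.849) -> (20.991,8.707) [heading=315, draw]
LT 90: heading 315 -> 45
PU: pen up
RT 180: heading 45 -> 225
LT 135: heading 225 -> 0
FD 1: (20.991,8.707) -> (21.991,8.707) [heading=0, move]
Final: pos=(21.991,8.707), heading=0, 3 segment(s) drawn

Segment lengths:
  seg 1: (-8,8) -> (1.192,17.192), length = 13
  seg 2: (1.192,17.192) -> (6.849,22.849), length = 8
  seg 3: (6.849,22.849) -> (20.991,8.707), length = 20
Total = 41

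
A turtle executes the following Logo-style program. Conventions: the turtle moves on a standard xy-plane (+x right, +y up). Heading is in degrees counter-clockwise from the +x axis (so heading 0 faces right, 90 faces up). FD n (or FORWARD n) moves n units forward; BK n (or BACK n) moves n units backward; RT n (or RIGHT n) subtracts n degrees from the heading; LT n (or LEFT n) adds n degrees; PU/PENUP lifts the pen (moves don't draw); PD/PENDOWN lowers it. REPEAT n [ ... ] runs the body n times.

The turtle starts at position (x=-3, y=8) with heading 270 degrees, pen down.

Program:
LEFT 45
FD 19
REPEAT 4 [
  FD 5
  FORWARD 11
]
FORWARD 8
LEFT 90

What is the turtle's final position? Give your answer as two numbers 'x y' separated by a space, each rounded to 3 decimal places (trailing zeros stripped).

Executing turtle program step by step:
Start: pos=(-3,8), heading=270, pen down
LT 45: heading 270 -> 315
FD 19: (-3,8) -> (10.435,-5.435) [heading=315, draw]
REPEAT 4 [
  -- iteration 1/4 --
  FD 5: (10.435,-5.435) -> (13.971,-8.971) [heading=315, draw]
  FD 11: (13.971,-8.971) -> (21.749,-16.749) [heading=315, draw]
  -- iteration 2/4 --
  FD 5: (21.749,-16.749) -> (25.284,-20.284) [heading=315, draw]
  FD 11: (25.284,-20.284) -> (33.062,-28.062) [heading=315, draw]
  -- iteration 3/4 --
  FD 5: (33.062,-28.062) -> (36.598,-31.598) [heading=315, draw]
  FD 11: (36.598,-31.598) -> (44.376,-39.376) [heading=315, draw]
  -- iteration 4/4 --
  FD 5: (44.376,-39.376) -> (47.912,-42.912) [heading=315, draw]
  FD 11: (47.912,-42.912) -> (55.69,-50.69) [heading=315, draw]
]
FD 8: (55.69,-50.69) -> (61.347,-56.347) [heading=315, draw]
LT 90: heading 315 -> 45
Final: pos=(61.347,-56.347), heading=45, 10 segment(s) drawn

Answer: 61.347 -56.347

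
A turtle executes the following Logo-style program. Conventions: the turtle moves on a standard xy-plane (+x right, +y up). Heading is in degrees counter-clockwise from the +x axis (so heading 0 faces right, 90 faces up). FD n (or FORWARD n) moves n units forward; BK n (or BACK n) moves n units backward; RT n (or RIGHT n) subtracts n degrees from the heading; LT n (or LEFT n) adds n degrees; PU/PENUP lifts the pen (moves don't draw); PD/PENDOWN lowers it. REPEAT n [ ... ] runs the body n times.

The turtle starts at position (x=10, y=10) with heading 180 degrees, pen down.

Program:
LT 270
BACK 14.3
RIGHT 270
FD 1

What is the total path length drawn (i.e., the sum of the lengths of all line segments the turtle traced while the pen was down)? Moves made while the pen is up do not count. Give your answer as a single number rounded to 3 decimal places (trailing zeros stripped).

Executing turtle program step by step:
Start: pos=(10,10), heading=180, pen down
LT 270: heading 180 -> 90
BK 14.3: (10,10) -> (10,-4.3) [heading=90, draw]
RT 270: heading 90 -> 180
FD 1: (10,-4.3) -> (9,-4.3) [heading=180, draw]
Final: pos=(9,-4.3), heading=180, 2 segment(s) drawn

Segment lengths:
  seg 1: (10,10) -> (10,-4.3), length = 14.3
  seg 2: (10,-4.3) -> (9,-4.3), length = 1
Total = 15.3

Answer: 15.3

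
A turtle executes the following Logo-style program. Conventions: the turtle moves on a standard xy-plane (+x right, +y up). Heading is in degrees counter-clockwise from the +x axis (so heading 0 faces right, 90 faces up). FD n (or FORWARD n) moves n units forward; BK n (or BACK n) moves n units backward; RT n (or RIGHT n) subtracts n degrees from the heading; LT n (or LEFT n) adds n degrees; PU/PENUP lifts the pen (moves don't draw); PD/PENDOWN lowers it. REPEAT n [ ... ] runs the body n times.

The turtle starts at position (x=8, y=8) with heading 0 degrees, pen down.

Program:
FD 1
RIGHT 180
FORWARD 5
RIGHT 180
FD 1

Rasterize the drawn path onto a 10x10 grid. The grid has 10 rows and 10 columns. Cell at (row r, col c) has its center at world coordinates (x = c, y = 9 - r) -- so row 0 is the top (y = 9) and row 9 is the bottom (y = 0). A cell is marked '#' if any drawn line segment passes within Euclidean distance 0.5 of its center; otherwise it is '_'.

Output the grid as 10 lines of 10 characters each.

Segment 0: (8,8) -> (9,8)
Segment 1: (9,8) -> (4,8)
Segment 2: (4,8) -> (5,8)

Answer: __________
____######
__________
__________
__________
__________
__________
__________
__________
__________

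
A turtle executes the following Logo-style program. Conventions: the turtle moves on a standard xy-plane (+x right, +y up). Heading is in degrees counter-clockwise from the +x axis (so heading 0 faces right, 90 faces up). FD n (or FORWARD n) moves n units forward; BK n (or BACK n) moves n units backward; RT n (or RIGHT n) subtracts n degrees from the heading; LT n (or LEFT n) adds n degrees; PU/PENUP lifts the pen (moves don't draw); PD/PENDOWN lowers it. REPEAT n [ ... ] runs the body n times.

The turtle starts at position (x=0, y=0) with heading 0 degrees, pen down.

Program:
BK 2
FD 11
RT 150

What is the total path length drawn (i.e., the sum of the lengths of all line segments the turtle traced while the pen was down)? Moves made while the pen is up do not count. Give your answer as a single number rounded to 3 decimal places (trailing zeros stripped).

Answer: 13

Derivation:
Executing turtle program step by step:
Start: pos=(0,0), heading=0, pen down
BK 2: (0,0) -> (-2,0) [heading=0, draw]
FD 11: (-2,0) -> (9,0) [heading=0, draw]
RT 150: heading 0 -> 210
Final: pos=(9,0), heading=210, 2 segment(s) drawn

Segment lengths:
  seg 1: (0,0) -> (-2,0), length = 2
  seg 2: (-2,0) -> (9,0), length = 11
Total = 13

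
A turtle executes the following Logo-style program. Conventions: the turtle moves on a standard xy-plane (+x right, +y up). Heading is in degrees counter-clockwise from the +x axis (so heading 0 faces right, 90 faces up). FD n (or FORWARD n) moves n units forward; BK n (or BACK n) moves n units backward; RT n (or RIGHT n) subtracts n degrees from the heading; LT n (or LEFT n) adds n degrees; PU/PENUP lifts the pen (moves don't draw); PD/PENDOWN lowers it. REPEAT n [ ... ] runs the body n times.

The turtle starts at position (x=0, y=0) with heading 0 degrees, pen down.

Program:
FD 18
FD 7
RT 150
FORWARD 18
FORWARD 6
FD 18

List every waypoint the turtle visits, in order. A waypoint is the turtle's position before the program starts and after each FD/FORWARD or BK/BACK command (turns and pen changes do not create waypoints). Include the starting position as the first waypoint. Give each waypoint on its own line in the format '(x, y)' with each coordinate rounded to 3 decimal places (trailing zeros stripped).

Answer: (0, 0)
(18, 0)
(25, 0)
(9.412, -9)
(4.215, -12)
(-11.373, -21)

Derivation:
Executing turtle program step by step:
Start: pos=(0,0), heading=0, pen down
FD 18: (0,0) -> (18,0) [heading=0, draw]
FD 7: (18,0) -> (25,0) [heading=0, draw]
RT 150: heading 0 -> 210
FD 18: (25,0) -> (9.412,-9) [heading=210, draw]
FD 6: (9.412,-9) -> (4.215,-12) [heading=210, draw]
FD 18: (4.215,-12) -> (-11.373,-21) [heading=210, draw]
Final: pos=(-11.373,-21), heading=210, 5 segment(s) drawn
Waypoints (6 total):
(0, 0)
(18, 0)
(25, 0)
(9.412, -9)
(4.215, -12)
(-11.373, -21)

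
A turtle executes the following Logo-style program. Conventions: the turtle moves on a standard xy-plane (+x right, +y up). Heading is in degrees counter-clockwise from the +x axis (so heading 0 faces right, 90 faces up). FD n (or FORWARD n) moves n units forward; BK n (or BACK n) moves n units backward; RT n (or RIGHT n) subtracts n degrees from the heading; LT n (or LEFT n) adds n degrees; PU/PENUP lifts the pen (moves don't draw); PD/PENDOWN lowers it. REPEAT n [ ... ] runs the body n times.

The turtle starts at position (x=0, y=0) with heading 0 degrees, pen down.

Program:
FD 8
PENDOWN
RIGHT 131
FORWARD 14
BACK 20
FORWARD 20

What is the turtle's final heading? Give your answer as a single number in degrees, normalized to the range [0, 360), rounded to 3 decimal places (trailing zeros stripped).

Answer: 229

Derivation:
Executing turtle program step by step:
Start: pos=(0,0), heading=0, pen down
FD 8: (0,0) -> (8,0) [heading=0, draw]
PD: pen down
RT 131: heading 0 -> 229
FD 14: (8,0) -> (-1.185,-10.566) [heading=229, draw]
BK 20: (-1.185,-10.566) -> (11.936,4.528) [heading=229, draw]
FD 20: (11.936,4.528) -> (-1.185,-10.566) [heading=229, draw]
Final: pos=(-1.185,-10.566), heading=229, 4 segment(s) drawn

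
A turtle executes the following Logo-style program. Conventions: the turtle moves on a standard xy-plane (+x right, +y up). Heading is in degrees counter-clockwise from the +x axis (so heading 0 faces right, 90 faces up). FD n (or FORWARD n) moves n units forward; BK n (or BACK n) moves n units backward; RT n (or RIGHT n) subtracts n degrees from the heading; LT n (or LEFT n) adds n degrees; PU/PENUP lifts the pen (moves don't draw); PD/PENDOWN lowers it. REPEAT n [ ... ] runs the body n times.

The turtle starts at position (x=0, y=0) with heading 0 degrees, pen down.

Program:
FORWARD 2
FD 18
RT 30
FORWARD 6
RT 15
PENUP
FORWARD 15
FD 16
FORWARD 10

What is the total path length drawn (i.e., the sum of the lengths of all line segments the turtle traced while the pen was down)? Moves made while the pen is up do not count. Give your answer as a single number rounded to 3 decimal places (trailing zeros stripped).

Executing turtle program step by step:
Start: pos=(0,0), heading=0, pen down
FD 2: (0,0) -> (2,0) [heading=0, draw]
FD 18: (2,0) -> (20,0) [heading=0, draw]
RT 30: heading 0 -> 330
FD 6: (20,0) -> (25.196,-3) [heading=330, draw]
RT 15: heading 330 -> 315
PU: pen up
FD 15: (25.196,-3) -> (35.803,-13.607) [heading=315, move]
FD 16: (35.803,-13.607) -> (47.116,-24.92) [heading=315, move]
FD 10: (47.116,-24.92) -> (54.188,-31.991) [heading=315, move]
Final: pos=(54.188,-31.991), heading=315, 3 segment(s) drawn

Segment lengths:
  seg 1: (0,0) -> (2,0), length = 2
  seg 2: (2,0) -> (20,0), length = 18
  seg 3: (20,0) -> (25.196,-3), length = 6
Total = 26

Answer: 26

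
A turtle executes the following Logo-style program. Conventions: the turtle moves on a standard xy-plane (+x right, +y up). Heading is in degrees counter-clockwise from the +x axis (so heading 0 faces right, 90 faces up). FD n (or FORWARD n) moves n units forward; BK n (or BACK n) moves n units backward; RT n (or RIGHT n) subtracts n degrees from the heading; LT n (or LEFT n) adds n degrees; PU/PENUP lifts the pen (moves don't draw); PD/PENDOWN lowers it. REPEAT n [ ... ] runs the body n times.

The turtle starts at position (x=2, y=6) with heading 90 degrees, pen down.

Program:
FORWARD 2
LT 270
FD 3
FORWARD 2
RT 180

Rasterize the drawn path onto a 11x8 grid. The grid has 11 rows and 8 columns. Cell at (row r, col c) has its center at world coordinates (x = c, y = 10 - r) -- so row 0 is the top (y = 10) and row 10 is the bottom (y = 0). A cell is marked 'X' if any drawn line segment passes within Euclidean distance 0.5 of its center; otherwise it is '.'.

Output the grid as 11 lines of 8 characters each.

Segment 0: (2,6) -> (2,8)
Segment 1: (2,8) -> (5,8)
Segment 2: (5,8) -> (7,8)

Answer: ........
........
..XXXXXX
..X.....
..X.....
........
........
........
........
........
........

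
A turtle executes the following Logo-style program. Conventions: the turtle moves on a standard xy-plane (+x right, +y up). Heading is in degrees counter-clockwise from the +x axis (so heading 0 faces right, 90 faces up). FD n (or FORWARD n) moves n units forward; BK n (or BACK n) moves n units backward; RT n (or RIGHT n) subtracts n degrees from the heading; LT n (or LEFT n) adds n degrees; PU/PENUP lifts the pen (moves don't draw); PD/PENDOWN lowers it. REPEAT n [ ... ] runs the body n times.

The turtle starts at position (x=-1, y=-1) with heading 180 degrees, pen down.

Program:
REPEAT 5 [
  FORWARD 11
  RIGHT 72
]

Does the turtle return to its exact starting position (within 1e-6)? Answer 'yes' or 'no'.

Executing turtle program step by step:
Start: pos=(-1,-1), heading=180, pen down
REPEAT 5 [
  -- iteration 1/5 --
  FD 11: (-1,-1) -> (-12,-1) [heading=180, draw]
  RT 72: heading 180 -> 108
  -- iteration 2/5 --
  FD 11: (-12,-1) -> (-15.399,9.462) [heading=108, draw]
  RT 72: heading 108 -> 36
  -- iteration 3/5 --
  FD 11: (-15.399,9.462) -> (-6.5,15.927) [heading=36, draw]
  RT 72: heading 36 -> 324
  -- iteration 4/5 --
  FD 11: (-6.5,15.927) -> (2.399,9.462) [heading=324, draw]
  RT 72: heading 324 -> 252
  -- iteration 5/5 --
  FD 11: (2.399,9.462) -> (-1,-1) [heading=252, draw]
  RT 72: heading 252 -> 180
]
Final: pos=(-1,-1), heading=180, 5 segment(s) drawn

Start position: (-1, -1)
Final position: (-1, -1)
Distance = 0; < 1e-6 -> CLOSED

Answer: yes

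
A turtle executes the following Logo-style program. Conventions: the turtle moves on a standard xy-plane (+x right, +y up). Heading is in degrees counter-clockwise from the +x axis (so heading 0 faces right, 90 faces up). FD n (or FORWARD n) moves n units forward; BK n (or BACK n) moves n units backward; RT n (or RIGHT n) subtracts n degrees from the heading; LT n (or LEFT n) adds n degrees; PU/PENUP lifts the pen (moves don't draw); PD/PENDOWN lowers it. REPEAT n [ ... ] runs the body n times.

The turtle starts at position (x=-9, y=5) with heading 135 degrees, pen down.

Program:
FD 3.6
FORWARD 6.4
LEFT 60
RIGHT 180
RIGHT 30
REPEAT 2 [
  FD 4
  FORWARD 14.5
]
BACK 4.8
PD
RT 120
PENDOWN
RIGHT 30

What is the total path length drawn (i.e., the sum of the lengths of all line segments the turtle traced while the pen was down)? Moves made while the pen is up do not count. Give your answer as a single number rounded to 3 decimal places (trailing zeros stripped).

Executing turtle program step by step:
Start: pos=(-9,5), heading=135, pen down
FD 3.6: (-9,5) -> (-11.546,7.546) [heading=135, draw]
FD 6.4: (-11.546,7.546) -> (-16.071,12.071) [heading=135, draw]
LT 60: heading 135 -> 195
RT 180: heading 195 -> 15
RT 30: heading 15 -> 345
REPEAT 2 [
  -- iteration 1/2 --
  FD 4: (-16.071,12.071) -> (-12.207,11.036) [heading=345, draw]
  FD 14.5: (-12.207,11.036) -> (1.799,7.283) [heading=345, draw]
  -- iteration 2/2 --
  FD 4: (1.799,7.283) -> (5.662,6.248) [heading=345, draw]
  FD 14.5: (5.662,6.248) -> (19.668,2.495) [heading=345, draw]
]
BK 4.8: (19.668,2.495) -> (15.032,3.737) [heading=345, draw]
PD: pen down
RT 120: heading 345 -> 225
PD: pen down
RT 30: heading 225 -> 195
Final: pos=(15.032,3.737), heading=195, 7 segment(s) drawn

Segment lengths:
  seg 1: (-9,5) -> (-11.546,7.546), length = 3.6
  seg 2: (-11.546,7.546) -> (-16.071,12.071), length = 6.4
  seg 3: (-16.071,12.071) -> (-12.207,11.036), length = 4
  seg 4: (-12.207,11.036) -> (1.799,7.283), length = 14.5
  seg 5: (1.799,7.283) -> (5.662,6.248), length = 4
  seg 6: (5.662,6.248) -> (19.668,2.495), length = 14.5
  seg 7: (19.668,2.495) -> (15.032,3.737), length = 4.8
Total = 51.8

Answer: 51.8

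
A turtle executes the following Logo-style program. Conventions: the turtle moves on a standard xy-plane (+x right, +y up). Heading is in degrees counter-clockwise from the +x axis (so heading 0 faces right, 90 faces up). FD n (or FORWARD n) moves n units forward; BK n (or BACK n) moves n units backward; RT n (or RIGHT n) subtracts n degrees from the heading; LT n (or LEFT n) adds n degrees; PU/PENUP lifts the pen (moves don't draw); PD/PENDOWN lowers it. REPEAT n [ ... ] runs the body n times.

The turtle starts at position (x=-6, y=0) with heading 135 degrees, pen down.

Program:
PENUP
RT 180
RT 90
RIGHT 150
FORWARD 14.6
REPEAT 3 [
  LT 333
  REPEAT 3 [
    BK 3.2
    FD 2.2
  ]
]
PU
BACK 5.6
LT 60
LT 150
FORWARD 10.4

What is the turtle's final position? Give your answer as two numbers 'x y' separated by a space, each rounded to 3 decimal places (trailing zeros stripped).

Answer: -25.083 7.467

Derivation:
Executing turtle program step by step:
Start: pos=(-6,0), heading=135, pen down
PU: pen up
RT 180: heading 135 -> 315
RT 90: heading 315 -> 225
RT 150: heading 225 -> 75
FD 14.6: (-6,0) -> (-2.221,14.103) [heading=75, move]
REPEAT 3 [
  -- iteration 1/3 --
  LT 333: heading 75 -> 48
  REPEAT 3 [
    -- iteration 1/3 --
    BK 3.2: (-2.221,14.103) -> (-4.362,11.724) [heading=48, move]
    FD 2.2: (-4.362,11.724) -> (-2.89,13.359) [heading=48, move]
    -- iteration 2/3 --
    BK 3.2: (-2.89,13.359) -> (-5.032,10.981) [heading=48, move]
    FD 2.2: (-5.032,10.981) -> (-3.56,12.616) [heading=48, move]
    -- iteration 3/3 --
    BK 3.2: (-3.56,12.616) -> (-5.701,10.238) [heading=48, move]
    FD 2.2: (-5.701,10.238) -> (-4.229,11.873) [heading=48, move]
  ]
  -- iteration 2/3 --
  LT 333: heading 48 -> 21
  REPEAT 3 [
    -- iteration 1/3 --
    BK 3.2: (-4.229,11.873) -> (-7.216,10.726) [heading=21, move]
    FD 2.2: (-7.216,10.726) -> (-5.162,11.515) [heading=21, move]
    -- iteration 2/3 --
    BK 3.2: (-5.162,11.515) -> (-8.15,10.368) [heading=21, move]
    FD 2.2: (-8.15,10.368) -> (-6.096,11.156) [heading=21, move]
    -- iteration 3/3 --
    BK 3.2: (-6.096,11.156) -> (-9.083,10.01) [heading=21, move]
    FD 2.2: (-9.083,10.01) -> (-7.029,10.798) [heading=21, move]
  ]
  -- iteration 3/3 --
  LT 333: heading 21 -> 354
  REPEAT 3 [
    -- iteration 1/3 --
    BK 3.2: (-7.029,10.798) -> (-10.212,11.132) [heading=354, move]
    FD 2.2: (-10.212,11.132) -> (-8.024,10.903) [heading=354, move]
    -- iteration 2/3 --
    BK 3.2: (-8.024,10.903) -> (-11.206,11.237) [heading=354, move]
    FD 2.2: (-11.206,11.237) -> (-9.018,11.007) [heading=354, move]
    -- iteration 3/3 --
    BK 3.2: (-9.018,11.007) -> (-12.201,11.342) [heading=354, move]
    FD 2.2: (-12.201,11.342) -> (-10.013,11.112) [heading=354, move]
  ]
]
PU: pen up
BK 5.6: (-10.013,11.112) -> (-15.582,11.697) [heading=354, move]
LT 60: heading 354 -> 54
LT 150: heading 54 -> 204
FD 10.4: (-15.582,11.697) -> (-25.083,7.467) [heading=204, move]
Final: pos=(-25.083,7.467), heading=204, 0 segment(s) drawn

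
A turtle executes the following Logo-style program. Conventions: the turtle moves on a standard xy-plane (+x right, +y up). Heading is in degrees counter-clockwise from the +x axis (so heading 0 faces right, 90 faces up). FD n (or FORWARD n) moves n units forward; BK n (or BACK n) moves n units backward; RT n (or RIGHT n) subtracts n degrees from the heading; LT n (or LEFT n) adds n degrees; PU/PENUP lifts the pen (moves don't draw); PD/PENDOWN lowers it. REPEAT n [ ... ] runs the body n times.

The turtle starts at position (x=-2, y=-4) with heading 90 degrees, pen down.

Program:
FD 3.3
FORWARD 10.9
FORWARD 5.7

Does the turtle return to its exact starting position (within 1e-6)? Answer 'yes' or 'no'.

Answer: no

Derivation:
Executing turtle program step by step:
Start: pos=(-2,-4), heading=90, pen down
FD 3.3: (-2,-4) -> (-2,-0.7) [heading=90, draw]
FD 10.9: (-2,-0.7) -> (-2,10.2) [heading=90, draw]
FD 5.7: (-2,10.2) -> (-2,15.9) [heading=90, draw]
Final: pos=(-2,15.9), heading=90, 3 segment(s) drawn

Start position: (-2, -4)
Final position: (-2, 15.9)
Distance = 19.9; >= 1e-6 -> NOT closed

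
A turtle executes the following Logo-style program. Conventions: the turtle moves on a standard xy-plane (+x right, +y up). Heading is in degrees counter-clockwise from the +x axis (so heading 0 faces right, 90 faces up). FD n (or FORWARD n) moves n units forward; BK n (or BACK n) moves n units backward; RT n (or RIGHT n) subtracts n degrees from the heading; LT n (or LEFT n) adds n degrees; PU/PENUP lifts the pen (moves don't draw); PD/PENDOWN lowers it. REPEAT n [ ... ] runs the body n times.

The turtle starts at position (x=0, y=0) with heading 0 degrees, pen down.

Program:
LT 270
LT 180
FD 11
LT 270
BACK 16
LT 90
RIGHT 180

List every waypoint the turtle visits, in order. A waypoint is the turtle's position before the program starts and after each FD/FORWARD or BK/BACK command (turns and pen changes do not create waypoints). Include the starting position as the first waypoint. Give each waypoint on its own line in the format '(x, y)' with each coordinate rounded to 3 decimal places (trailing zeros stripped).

Answer: (0, 0)
(0, 11)
(-16, 11)

Derivation:
Executing turtle program step by step:
Start: pos=(0,0), heading=0, pen down
LT 270: heading 0 -> 270
LT 180: heading 270 -> 90
FD 11: (0,0) -> (0,11) [heading=90, draw]
LT 270: heading 90 -> 0
BK 16: (0,11) -> (-16,11) [heading=0, draw]
LT 90: heading 0 -> 90
RT 180: heading 90 -> 270
Final: pos=(-16,11), heading=270, 2 segment(s) drawn
Waypoints (3 total):
(0, 0)
(0, 11)
(-16, 11)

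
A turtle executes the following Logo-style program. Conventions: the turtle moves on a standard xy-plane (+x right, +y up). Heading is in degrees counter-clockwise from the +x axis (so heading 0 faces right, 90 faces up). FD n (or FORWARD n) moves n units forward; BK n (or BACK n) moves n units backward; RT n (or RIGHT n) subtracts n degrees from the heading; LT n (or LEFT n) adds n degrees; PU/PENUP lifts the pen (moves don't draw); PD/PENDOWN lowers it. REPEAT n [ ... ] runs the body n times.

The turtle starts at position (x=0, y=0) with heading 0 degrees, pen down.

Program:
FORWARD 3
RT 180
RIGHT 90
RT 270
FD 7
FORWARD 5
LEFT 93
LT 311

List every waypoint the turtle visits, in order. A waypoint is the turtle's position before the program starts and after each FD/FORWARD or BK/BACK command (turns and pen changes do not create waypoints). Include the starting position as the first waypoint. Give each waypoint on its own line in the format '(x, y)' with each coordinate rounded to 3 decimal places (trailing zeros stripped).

Answer: (0, 0)
(3, 0)
(-4, 0)
(-9, 0)

Derivation:
Executing turtle program step by step:
Start: pos=(0,0), heading=0, pen down
FD 3: (0,0) -> (3,0) [heading=0, draw]
RT 180: heading 0 -> 180
RT 90: heading 180 -> 90
RT 270: heading 90 -> 180
FD 7: (3,0) -> (-4,0) [heading=180, draw]
FD 5: (-4,0) -> (-9,0) [heading=180, draw]
LT 93: heading 180 -> 273
LT 311: heading 273 -> 224
Final: pos=(-9,0), heading=224, 3 segment(s) drawn
Waypoints (4 total):
(0, 0)
(3, 0)
(-4, 0)
(-9, 0)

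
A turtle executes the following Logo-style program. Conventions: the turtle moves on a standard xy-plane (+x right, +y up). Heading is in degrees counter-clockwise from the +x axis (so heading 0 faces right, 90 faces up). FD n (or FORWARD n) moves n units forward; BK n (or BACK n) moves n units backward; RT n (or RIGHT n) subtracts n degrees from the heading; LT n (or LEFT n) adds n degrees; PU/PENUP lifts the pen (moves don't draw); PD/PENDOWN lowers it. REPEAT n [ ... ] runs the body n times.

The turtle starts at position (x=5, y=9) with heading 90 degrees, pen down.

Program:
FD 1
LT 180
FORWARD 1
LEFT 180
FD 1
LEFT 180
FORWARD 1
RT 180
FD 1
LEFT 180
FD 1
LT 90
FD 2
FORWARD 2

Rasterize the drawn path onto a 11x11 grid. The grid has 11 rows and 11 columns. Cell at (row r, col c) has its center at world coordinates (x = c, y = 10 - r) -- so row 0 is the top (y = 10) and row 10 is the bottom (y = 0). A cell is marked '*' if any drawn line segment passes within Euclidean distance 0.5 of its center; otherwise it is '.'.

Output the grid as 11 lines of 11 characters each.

Segment 0: (5,9) -> (5,10)
Segment 1: (5,10) -> (5,9)
Segment 2: (5,9) -> (5,10)
Segment 3: (5,10) -> (5,9)
Segment 4: (5,9) -> (5,10)
Segment 5: (5,10) -> (5,9)
Segment 6: (5,9) -> (7,9)
Segment 7: (7,9) -> (9,9)

Answer: .....*.....
.....*****.
...........
...........
...........
...........
...........
...........
...........
...........
...........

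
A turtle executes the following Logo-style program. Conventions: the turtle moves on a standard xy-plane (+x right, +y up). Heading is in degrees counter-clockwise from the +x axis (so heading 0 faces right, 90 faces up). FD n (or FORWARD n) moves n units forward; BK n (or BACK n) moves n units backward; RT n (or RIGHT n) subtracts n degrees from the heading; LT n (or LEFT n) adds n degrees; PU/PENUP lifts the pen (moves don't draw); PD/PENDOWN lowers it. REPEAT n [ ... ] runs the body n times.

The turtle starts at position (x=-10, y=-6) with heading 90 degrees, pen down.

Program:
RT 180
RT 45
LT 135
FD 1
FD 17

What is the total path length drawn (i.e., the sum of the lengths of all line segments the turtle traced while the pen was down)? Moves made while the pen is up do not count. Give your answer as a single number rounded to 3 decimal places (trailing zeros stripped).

Answer: 18

Derivation:
Executing turtle program step by step:
Start: pos=(-10,-6), heading=90, pen down
RT 180: heading 90 -> 270
RT 45: heading 270 -> 225
LT 135: heading 225 -> 0
FD 1: (-10,-6) -> (-9,-6) [heading=0, draw]
FD 17: (-9,-6) -> (8,-6) [heading=0, draw]
Final: pos=(8,-6), heading=0, 2 segment(s) drawn

Segment lengths:
  seg 1: (-10,-6) -> (-9,-6), length = 1
  seg 2: (-9,-6) -> (8,-6), length = 17
Total = 18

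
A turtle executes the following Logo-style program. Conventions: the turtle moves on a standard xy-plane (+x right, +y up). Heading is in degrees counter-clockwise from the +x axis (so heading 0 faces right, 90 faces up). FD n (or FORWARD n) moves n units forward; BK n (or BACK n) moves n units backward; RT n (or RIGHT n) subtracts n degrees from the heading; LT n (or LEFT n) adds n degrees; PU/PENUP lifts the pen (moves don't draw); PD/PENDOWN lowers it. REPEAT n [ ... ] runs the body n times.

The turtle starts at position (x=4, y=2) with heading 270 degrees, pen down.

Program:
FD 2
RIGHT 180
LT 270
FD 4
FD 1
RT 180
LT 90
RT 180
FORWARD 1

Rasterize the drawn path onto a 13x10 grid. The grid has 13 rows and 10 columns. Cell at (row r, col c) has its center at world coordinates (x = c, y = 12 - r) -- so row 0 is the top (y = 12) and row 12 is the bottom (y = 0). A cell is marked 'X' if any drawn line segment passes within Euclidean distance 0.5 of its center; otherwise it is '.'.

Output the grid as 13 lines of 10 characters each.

Segment 0: (4,2) -> (4,0)
Segment 1: (4,0) -> (8,-0)
Segment 2: (8,-0) -> (9,-0)
Segment 3: (9,-0) -> (9,1)

Answer: ..........
..........
..........
..........
..........
..........
..........
..........
..........
..........
....X.....
....X....X
....XXXXXX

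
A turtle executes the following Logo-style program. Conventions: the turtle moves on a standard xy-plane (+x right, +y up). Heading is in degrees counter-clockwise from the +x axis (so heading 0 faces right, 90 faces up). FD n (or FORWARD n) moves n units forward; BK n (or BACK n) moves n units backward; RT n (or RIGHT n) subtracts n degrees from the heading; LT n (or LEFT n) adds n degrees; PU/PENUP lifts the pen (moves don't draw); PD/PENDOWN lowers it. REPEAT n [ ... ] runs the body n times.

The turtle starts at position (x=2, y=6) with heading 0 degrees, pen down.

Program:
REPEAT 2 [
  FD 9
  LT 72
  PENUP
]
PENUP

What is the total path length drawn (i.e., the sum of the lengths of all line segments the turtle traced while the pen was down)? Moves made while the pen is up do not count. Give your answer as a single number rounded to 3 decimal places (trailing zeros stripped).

Executing turtle program step by step:
Start: pos=(2,6), heading=0, pen down
REPEAT 2 [
  -- iteration 1/2 --
  FD 9: (2,6) -> (11,6) [heading=0, draw]
  LT 72: heading 0 -> 72
  PU: pen up
  -- iteration 2/2 --
  FD 9: (11,6) -> (13.781,14.56) [heading=72, move]
  LT 72: heading 72 -> 144
  PU: pen up
]
PU: pen up
Final: pos=(13.781,14.56), heading=144, 1 segment(s) drawn

Segment lengths:
  seg 1: (2,6) -> (11,6), length = 9
Total = 9

Answer: 9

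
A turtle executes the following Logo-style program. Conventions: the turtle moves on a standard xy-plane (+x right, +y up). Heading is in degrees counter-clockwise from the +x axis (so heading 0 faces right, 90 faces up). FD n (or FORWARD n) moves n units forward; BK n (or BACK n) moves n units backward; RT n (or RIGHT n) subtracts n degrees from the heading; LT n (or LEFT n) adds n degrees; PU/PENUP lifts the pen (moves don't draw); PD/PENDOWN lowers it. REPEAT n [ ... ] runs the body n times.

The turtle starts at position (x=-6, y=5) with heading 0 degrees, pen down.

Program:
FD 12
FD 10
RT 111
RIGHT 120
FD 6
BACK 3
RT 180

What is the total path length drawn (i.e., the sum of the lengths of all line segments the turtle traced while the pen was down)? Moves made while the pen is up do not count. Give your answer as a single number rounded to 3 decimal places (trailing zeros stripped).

Answer: 31

Derivation:
Executing turtle program step by step:
Start: pos=(-6,5), heading=0, pen down
FD 12: (-6,5) -> (6,5) [heading=0, draw]
FD 10: (6,5) -> (16,5) [heading=0, draw]
RT 111: heading 0 -> 249
RT 120: heading 249 -> 129
FD 6: (16,5) -> (12.224,9.663) [heading=129, draw]
BK 3: (12.224,9.663) -> (14.112,7.331) [heading=129, draw]
RT 180: heading 129 -> 309
Final: pos=(14.112,7.331), heading=309, 4 segment(s) drawn

Segment lengths:
  seg 1: (-6,5) -> (6,5), length = 12
  seg 2: (6,5) -> (16,5), length = 10
  seg 3: (16,5) -> (12.224,9.663), length = 6
  seg 4: (12.224,9.663) -> (14.112,7.331), length = 3
Total = 31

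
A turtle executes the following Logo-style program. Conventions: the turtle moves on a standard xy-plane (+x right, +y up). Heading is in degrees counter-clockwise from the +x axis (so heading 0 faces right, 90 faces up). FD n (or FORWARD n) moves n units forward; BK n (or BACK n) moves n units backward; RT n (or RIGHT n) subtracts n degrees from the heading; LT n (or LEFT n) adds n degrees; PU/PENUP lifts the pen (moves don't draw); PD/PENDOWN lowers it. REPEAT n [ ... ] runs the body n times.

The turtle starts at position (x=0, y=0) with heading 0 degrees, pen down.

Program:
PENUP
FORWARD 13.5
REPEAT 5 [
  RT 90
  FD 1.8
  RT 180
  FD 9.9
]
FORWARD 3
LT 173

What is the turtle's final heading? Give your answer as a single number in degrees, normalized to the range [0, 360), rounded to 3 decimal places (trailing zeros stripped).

Answer: 263

Derivation:
Executing turtle program step by step:
Start: pos=(0,0), heading=0, pen down
PU: pen up
FD 13.5: (0,0) -> (13.5,0) [heading=0, move]
REPEAT 5 [
  -- iteration 1/5 --
  RT 90: heading 0 -> 270
  FD 1.8: (13.5,0) -> (13.5,-1.8) [heading=270, move]
  RT 180: heading 270 -> 90
  FD 9.9: (13.5,-1.8) -> (13.5,8.1) [heading=90, move]
  -- iteration 2/5 --
  RT 90: heading 90 -> 0
  FD 1.8: (13.5,8.1) -> (15.3,8.1) [heading=0, move]
  RT 180: heading 0 -> 180
  FD 9.9: (15.3,8.1) -> (5.4,8.1) [heading=180, move]
  -- iteration 3/5 --
  RT 90: heading 180 -> 90
  FD 1.8: (5.4,8.1) -> (5.4,9.9) [heading=90, move]
  RT 180: heading 90 -> 270
  FD 9.9: (5.4,9.9) -> (5.4,0) [heading=270, move]
  -- iteration 4/5 --
  RT 90: heading 270 -> 180
  FD 1.8: (5.4,0) -> (3.6,0) [heading=180, move]
  RT 180: heading 180 -> 0
  FD 9.9: (3.6,0) -> (13.5,0) [heading=0, move]
  -- iteration 5/5 --
  RT 90: heading 0 -> 270
  FD 1.8: (13.5,0) -> (13.5,-1.8) [heading=270, move]
  RT 180: heading 270 -> 90
  FD 9.9: (13.5,-1.8) -> (13.5,8.1) [heading=90, move]
]
FD 3: (13.5,8.1) -> (13.5,11.1) [heading=90, move]
LT 173: heading 90 -> 263
Final: pos=(13.5,11.1), heading=263, 0 segment(s) drawn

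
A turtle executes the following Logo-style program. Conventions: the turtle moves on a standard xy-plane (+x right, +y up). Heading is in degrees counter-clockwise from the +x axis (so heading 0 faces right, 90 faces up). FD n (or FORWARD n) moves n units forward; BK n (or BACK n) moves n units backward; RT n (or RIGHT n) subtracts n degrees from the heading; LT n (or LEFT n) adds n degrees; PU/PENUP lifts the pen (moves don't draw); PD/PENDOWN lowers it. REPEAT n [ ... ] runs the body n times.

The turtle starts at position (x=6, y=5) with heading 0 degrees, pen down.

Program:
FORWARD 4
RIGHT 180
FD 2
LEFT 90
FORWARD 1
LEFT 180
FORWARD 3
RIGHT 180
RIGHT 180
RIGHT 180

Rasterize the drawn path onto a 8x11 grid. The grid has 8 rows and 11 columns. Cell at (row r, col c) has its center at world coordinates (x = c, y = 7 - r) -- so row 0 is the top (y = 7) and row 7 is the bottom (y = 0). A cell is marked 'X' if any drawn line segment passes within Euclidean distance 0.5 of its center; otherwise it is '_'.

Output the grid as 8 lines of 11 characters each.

Answer: ________X__
________X__
______XXXXX
________X__
___________
___________
___________
___________

Derivation:
Segment 0: (6,5) -> (10,5)
Segment 1: (10,5) -> (8,5)
Segment 2: (8,5) -> (8,4)
Segment 3: (8,4) -> (8,7)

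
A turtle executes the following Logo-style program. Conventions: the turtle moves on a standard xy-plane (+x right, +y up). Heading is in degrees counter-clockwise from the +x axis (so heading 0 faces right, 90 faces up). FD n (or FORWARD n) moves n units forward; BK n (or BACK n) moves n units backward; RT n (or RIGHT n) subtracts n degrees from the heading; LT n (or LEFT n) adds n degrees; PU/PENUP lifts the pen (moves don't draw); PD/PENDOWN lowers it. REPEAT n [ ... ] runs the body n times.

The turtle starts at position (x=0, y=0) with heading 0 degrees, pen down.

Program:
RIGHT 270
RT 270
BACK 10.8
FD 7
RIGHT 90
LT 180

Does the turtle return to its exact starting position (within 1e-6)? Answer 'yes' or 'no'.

Answer: no

Derivation:
Executing turtle program step by step:
Start: pos=(0,0), heading=0, pen down
RT 270: heading 0 -> 90
RT 270: heading 90 -> 180
BK 10.8: (0,0) -> (10.8,0) [heading=180, draw]
FD 7: (10.8,0) -> (3.8,0) [heading=180, draw]
RT 90: heading 180 -> 90
LT 180: heading 90 -> 270
Final: pos=(3.8,0), heading=270, 2 segment(s) drawn

Start position: (0, 0)
Final position: (3.8, 0)
Distance = 3.8; >= 1e-6 -> NOT closed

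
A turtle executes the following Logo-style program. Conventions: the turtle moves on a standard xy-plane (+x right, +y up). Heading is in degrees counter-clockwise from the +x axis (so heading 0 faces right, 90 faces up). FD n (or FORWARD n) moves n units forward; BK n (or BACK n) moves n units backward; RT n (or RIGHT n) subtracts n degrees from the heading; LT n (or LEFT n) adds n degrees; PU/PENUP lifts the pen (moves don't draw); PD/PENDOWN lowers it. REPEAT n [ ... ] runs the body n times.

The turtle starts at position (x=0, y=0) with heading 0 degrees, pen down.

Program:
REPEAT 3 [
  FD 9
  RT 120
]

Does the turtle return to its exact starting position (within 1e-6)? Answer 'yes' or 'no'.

Answer: yes

Derivation:
Executing turtle program step by step:
Start: pos=(0,0), heading=0, pen down
REPEAT 3 [
  -- iteration 1/3 --
  FD 9: (0,0) -> (9,0) [heading=0, draw]
  RT 120: heading 0 -> 240
  -- iteration 2/3 --
  FD 9: (9,0) -> (4.5,-7.794) [heading=240, draw]
  RT 120: heading 240 -> 120
  -- iteration 3/3 --
  FD 9: (4.5,-7.794) -> (0,0) [heading=120, draw]
  RT 120: heading 120 -> 0
]
Final: pos=(0,0), heading=0, 3 segment(s) drawn

Start position: (0, 0)
Final position: (0, 0)
Distance = 0; < 1e-6 -> CLOSED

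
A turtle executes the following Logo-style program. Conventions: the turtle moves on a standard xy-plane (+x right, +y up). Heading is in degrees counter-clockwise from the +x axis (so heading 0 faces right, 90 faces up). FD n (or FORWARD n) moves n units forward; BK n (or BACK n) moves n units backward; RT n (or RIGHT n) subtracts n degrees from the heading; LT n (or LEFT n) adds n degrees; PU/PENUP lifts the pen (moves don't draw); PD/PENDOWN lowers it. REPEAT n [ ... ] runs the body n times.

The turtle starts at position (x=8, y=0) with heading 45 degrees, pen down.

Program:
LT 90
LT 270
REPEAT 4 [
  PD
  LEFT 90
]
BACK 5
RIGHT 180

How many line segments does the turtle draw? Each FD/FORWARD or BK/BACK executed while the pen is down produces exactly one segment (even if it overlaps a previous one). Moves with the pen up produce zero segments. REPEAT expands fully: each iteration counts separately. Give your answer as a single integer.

Executing turtle program step by step:
Start: pos=(8,0), heading=45, pen down
LT 90: heading 45 -> 135
LT 270: heading 135 -> 45
REPEAT 4 [
  -- iteration 1/4 --
  PD: pen down
  LT 90: heading 45 -> 135
  -- iteration 2/4 --
  PD: pen down
  LT 90: heading 135 -> 225
  -- iteration 3/4 --
  PD: pen down
  LT 90: heading 225 -> 315
  -- iteration 4/4 --
  PD: pen down
  LT 90: heading 315 -> 45
]
BK 5: (8,0) -> (4.464,-3.536) [heading=45, draw]
RT 180: heading 45 -> 225
Final: pos=(4.464,-3.536), heading=225, 1 segment(s) drawn
Segments drawn: 1

Answer: 1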